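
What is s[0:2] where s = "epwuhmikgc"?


Input string: 'epwuhmikgc'
Operation: slice [0:2]
Extract characters: s[0]='e', s[1]='p'
Result: ep


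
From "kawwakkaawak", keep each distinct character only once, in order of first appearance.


Input: 'kawwakkaawak'
Operation: keep first occurrence of each character
Scan: s[0]='k' new -> keep; s[1]='a' new -> keep; s[2]='w' new -> keep; s[3]='w' seen -> skip; s[4]='a' seen -> skip; s[5]='k' seen -> skip; s[6]='k' seen -> skip; s[7]='a' seen -> skip; s[8]='a' seen -> skip; s[9]='w' seen -> skip; s[10]='a' seen -> skip; s[11]='k' seen -> skip
Result: kaw


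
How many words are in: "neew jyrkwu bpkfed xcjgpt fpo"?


Input string: 'neew jyrkwu bpkfed xcjgpt fpo'
Operation: split by spaces
Words found: 'neew', 'jyrkwu', 'bpkfed', 'xcjgpt', 'fpo'
Word count: 5


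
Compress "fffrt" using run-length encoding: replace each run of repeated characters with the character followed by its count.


Input: 'fffrt'
Operation: identify consecutive runs
Runs: 'fff' -> f3, 'r' -> r1, 't' -> t1
Encoded: f3r1t1


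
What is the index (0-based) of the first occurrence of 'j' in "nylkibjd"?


Input string: 'nylkibjd'
Target: 'j'
Scanning left to right: s[0]='n', s[1]='y', s[2]='l', s[3]='k', s[4]='i', s[5]='b', s[6]='j'
First match at index: 6


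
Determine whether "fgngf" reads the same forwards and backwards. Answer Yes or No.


Input string: 'fgngf'
Reversed: 'fgngf'
Compare pairs: s[0]='f' vs s[4]='f' (match), s[1]='g' vs s[3]='g' (match)
Palindrome: Yes


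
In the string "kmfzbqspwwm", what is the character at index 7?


Input string: 'kmfzbqspwwm'
Operation: get character at index 7
Index mapping: s[0]='k', s[1]='m', s[2]='f', s[3]='z', s[4]='b', s[5]='q', s[6]='s', s[7]='p'
Result: 'p'


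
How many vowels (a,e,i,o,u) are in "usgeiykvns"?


Input string: 'usgeiykvns'
Operation: count vowels (a, e, i, o, u)
Scan: s[0]='u' (vowel), s[1]='s', s[2]='g', s[3]='e' (vowel), s[4]='i' (vowel), s[5]='y', s[6]='k', s[7]='v', s[8]='n', s[9]='s'
Vowels found: 3
Result: 3


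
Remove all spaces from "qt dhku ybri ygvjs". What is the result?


Input string: 'qt dhku ybri ygvjs'
Operation: remove all spaces
Words: 'qt', 'dhku', 'ybri', 'ygvjs'
Join without spaces: qtdhkuybriygvjs


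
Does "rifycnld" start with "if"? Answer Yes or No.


Input string: 'rifycnld'
Prefix to check: 'if'
First 2 characters of input: 'ri'
Match: False
Result: No


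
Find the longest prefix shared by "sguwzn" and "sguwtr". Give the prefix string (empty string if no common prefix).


String 1: 'sguwzn'
String 2: 'sguwtr'
Compare position by position:
pos 0: 's' vs 's' match
pos 1: 'g' vs 'g' match
pos 2: 'u' vs 'u' match
pos 3: 'w' vs 'w' match
pos 4: 'z' vs 't' differ -> stop
Longest common prefix: "sguw" (length 4)


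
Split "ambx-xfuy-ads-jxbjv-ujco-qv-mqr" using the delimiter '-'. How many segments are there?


Input string: 'ambx-xfuy-ads-jxbjv-ujco-qv-mqr'
Delimiter: '-'
Split result: 'ambx', 'xfuy', 'ads', 'jxbjv', 'ujco', 'qv', 'mqr'
Number of parts: 7


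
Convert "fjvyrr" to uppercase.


Input string: 'fjvyrr'
Operation: convert each letter to uppercase
Mapping: 'f'->'F', 'j'->'J', 'v'->'V', 'y'->'Y', 'r'->'R', 'r'->'R'
Result: FJVYRR


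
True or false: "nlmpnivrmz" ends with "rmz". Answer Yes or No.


Input string: 'nlmpnivrmz'
Suffix to check: 'rmz'
Last 3 characters of input: 'rmz'
Match: True
Result: Yes


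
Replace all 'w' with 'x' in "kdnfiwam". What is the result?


Input string: 'kdnfiwam'
Operation: replace 'w' with 'x'
Positions of 'w': 5
After replacement: kdnfixam


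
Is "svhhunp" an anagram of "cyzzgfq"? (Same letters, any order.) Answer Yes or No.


String 1: 'cyzzgfq' -> sorted: 'cfgqyzz'
String 2: 'svhhunp' -> sorted: 'hhnpsuv'
Compare sorted forms: 'cfgqyzz' != 'hhnpsuv'
Anagram: No


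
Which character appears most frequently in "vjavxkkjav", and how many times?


Input: 'vjavxkkjav'
Operation: tally each character
Counts: 'a':2, 'j':2, 'k':2, 'v':3, 'x':1
Maximum: 'v' appears 3 times


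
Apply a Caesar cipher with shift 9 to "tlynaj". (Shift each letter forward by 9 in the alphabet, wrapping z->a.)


Input: 'tlynaj', shift = 9
Operation: for each letter, (position + 9) mod 26
Mapping: 't'(19+9=28, 28 mod 26=2)->'c', 'l'(11+9=20)->'u', 'y'(24+9=33, 33 mod 26=7)->'h', 'n'(13+9=22)->'w', 'a'(0+9=9)->'j', 'j'(9+9=18)->'s'
Result: cuhwjs


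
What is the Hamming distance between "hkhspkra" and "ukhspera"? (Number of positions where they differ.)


String 1: 'hkhspkra'
String 2: 'ukhspera'
Compare each position: pos 0: 'h'!='u', pos 1: 'k'=='k', pos 2: 'h'=='h', pos 3: 's'=='s', pos 4: 'p'=='p', pos 5: 'k'!='e', pos 6: 'r'=='r', pos 7: 'a'=='a'
Differing positions: 2
Hamming distance: 2


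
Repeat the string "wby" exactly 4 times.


Input string: 'wby'
Operation: repeat 4 times
Concatenation: 'wby' + 'wby' + 'wby' + 'wby'
Result: wbywbywbywby


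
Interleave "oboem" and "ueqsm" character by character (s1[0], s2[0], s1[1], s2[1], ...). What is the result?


String 1: 'oboem'
String 2: 'ueqsm'
Operation: alternate characters
Pairs: 'o'+'u', 'b'+'e', 'o'+'q', 'e'+'s', 'm'+'m'
Result: oubeoqesmm


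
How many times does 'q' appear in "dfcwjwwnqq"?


Input string: 'dfcwjwwnqq'
Target character: 'q'
Scan each position: s[8]='q', s[9]='q'
Matches found at indices: 8, 9
Total: 2


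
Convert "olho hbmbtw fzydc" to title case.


Input string: 'olho hbmbtw fzydc'
Operation: capitalize first letter of each word
Word transformations: 'olho'->'Olho', 'hbmbtw'->'Hbmbtw', 'fzydc'->'Fzydc'
Result: Olho Hbmbtw Fzydc


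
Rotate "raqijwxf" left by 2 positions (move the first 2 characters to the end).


Input: 'raqijwxf', shift = 2
Operation: split at index 2 and swap parts
Front part s[0:2] = 'ra'
Back part s[2:] = 'qijwxf'
Rotated = back + front = 'qijwxf' + 'ra'
Result: qijwxfra


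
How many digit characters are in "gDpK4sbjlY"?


Input string: 'gDpK4sbjlY'
Operation: count digit characters (0-9)
Scan: 'g', 'D', 'p', 'K', '4'(digit), 's', 'b', 'j', 'l', 'Y'
Digits found: 1
Result: 1


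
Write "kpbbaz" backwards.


Input string: 'kpbbaz'
Operation: reverse character order
Original order: 'k' -> 'p' -> 'b' -> 'b' -> 'a' -> 'z'
Reversed order: 'z' -> 'a' -> 'b' -> 'b' -> 'p' -> 'k'
Result: zabbpk


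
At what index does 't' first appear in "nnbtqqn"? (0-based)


Input string: 'nnbtqqn'
Target: 't'
Scanning left to right: s[0]='n', s[1]='n', s[2]='b', s[3]='t'
First match at index: 3


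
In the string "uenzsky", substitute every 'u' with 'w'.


Input string: 'uenzsky'
Operation: replace 'u' with 'w'
Positions of 'u': 0
After replacement: wenzsky


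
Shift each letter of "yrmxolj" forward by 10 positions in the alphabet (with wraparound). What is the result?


Input: 'yrmxolj', shift = 10
Operation: for each letter, (position + 10) mod 26
Mapping: 'y'(24+10=34, 34 mod 26=8)->'i', 'r'(17+10=27, 27 mod 26=1)->'b', 'm'(12+10=22)->'w', 'x'(23+10=33, 33 mod 26=7)->'h', 'o'(14+10=24)->'y', 'l'(11+10=21)->'v', 'j'(9+10=19)->'t'
Result: ibwhyvt


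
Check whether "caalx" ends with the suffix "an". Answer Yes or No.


Input string: 'caalx'
Suffix to check: 'an'
Last 2 characters of input: 'lx'
Match: False
Result: No


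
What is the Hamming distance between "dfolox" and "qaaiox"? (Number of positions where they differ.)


String 1: 'dfolox'
String 2: 'qaaiox'
Compare each position: pos 0: 'd'!='q', pos 1: 'f'!='a', pos 2: 'o'!='a', pos 3: 'l'!='i', pos 4: 'o'=='o', pos 5: 'x'=='x'
Differing positions: 4
Hamming distance: 4


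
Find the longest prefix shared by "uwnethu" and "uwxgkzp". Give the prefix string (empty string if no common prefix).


String 1: 'uwnethu'
String 2: 'uwxgkzp'
Compare position by position:
pos 0: 'u' vs 'u' match
pos 1: 'w' vs 'w' match
pos 2: 'n' vs 'x' differ -> stop
Longest common prefix: "uw" (length 2)


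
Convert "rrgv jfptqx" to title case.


Input string: 'rrgv jfptqx'
Operation: capitalize first letter of each word
Word transformations: 'rrgv'->'Rrgv', 'jfptqx'->'Jfptqx'
Result: Rrgv Jfptqx


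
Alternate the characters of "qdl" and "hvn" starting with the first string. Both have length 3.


String 1: 'qdl'
String 2: 'hvn'
Operation: alternate characters
Pairs: 'q'+'h', 'd'+'v', 'l'+'n'
Result: qhdvln


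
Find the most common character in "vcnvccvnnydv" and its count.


Input: 'vcnvccvnnydv'
Operation: tally each character
Counts: 'c':3, 'd':1, 'n':3, 'v':4, 'y':1
Maximum: 'v' appears 4 times


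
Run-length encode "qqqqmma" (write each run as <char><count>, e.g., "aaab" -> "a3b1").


Input: 'qqqqmma'
Operation: identify consecutive runs
Runs: 'qqqq' -> q4, 'mm' -> m2, 'a' -> a1
Encoded: q4m2a1


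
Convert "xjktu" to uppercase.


Input string: 'xjktu'
Operation: convert each letter to uppercase
Mapping: 'x'->'X', 'j'->'J', 'k'->'K', 't'->'T', 'u'->'U'
Result: XJKTU


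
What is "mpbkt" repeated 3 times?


Input string: 'mpbkt'
Operation: repeat 3 times
Concatenation: 'mpbkt' + 'mpbkt' + 'mpbkt'
Result: mpbktmpbktmpbkt


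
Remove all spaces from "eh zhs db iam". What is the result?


Input string: 'eh zhs db iam'
Operation: remove all spaces
Words: 'eh', 'zhs', 'db', 'iam'
Join without spaces: ehzhsdbiam


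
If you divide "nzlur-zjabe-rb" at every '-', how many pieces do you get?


Input string: 'nzlur-zjabe-rb'
Delimiter: '-'
Split result: 'nzlur', 'zjabe', 'rb'
Number of parts: 3


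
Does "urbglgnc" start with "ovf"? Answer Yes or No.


Input string: 'urbglgnc'
Prefix to check: 'ovf'
First 3 characters of input: 'urb'
Match: False
Result: No


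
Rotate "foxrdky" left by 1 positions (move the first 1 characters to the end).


Input: 'foxrdky', shift = 1
Operation: split at index 1 and swap parts
Front part s[0:1] = 'f'
Back part s[1:] = 'oxrdky'
Rotated = back + front = 'oxrdky' + 'f'
Result: oxrdkyf


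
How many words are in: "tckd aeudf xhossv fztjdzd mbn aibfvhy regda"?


Input string: 'tckd aeudf xhossv fztjdzd mbn aibfvhy regda'
Operation: split by spaces
Words found: 'tckd', 'aeudf', 'xhossv', 'fztjdzd', 'mbn', 'aibfvhy', 'regda'
Word count: 7


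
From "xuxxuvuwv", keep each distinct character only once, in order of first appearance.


Input: 'xuxxuvuwv'
Operation: keep first occurrence of each character
Scan: s[0]='x' new -> keep; s[1]='u' new -> keep; s[2]='x' seen -> skip; s[3]='x' seen -> skip; s[4]='u' seen -> skip; s[5]='v' new -> keep; s[6]='u' seen -> skip; s[7]='w' new -> keep; s[8]='v' seen -> skip
Result: xuvw


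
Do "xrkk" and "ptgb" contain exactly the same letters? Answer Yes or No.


String 1: 'xrkk' -> sorted: 'kkrx'
String 2: 'ptgb' -> sorted: 'bgpt'
Compare sorted forms: 'kkrx' != 'bgpt'
Anagram: No


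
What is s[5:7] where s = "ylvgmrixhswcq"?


Input string: 'ylvgmrixhswcq'
Operation: slice [5:7]
Extract characters: s[5]='r', s[6]='i'
Result: ri


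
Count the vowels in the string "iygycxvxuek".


Input string: 'iygycxvxuek'
Operation: count vowels (a, e, i, o, u)
Scan: s[0]='i' (vowel), s[1]='y', s[2]='g', s[3]='y', s[4]='c', s[5]='x', s[6]='v', s[7]='x', s[8]='u' (vowel), s[9]='e' (vowel), s[10]='k'
Vowels found: 3
Result: 3


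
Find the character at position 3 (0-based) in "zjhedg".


Input string: 'zjhedg'
Operation: get character at index 3
Index mapping: s[0]='z', s[1]='j', s[2]='h', s[3]='e'
Result: 'e'


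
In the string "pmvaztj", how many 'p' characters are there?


Input string: 'pmvaztj'
Target character: 'p'
Scan each position: s[0]='p'
Matches found at indices: 0
Total: 1


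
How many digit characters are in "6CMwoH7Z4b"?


Input string: '6CMwoH7Z4b'
Operation: count digit characters (0-9)
Scan: '6'(digit), 'C', 'M', 'w', 'o', 'H', '7'(digit), 'Z', '4'(digit), 'b'
Digits found: 3
Result: 3


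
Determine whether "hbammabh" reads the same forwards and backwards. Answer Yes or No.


Input string: 'hbammabh'
Reversed: 'hbammabh'
Compare pairs: s[0]='h' vs s[7]='h' (match), s[1]='b' vs s[6]='b' (match), s[2]='a' vs s[5]='a' (match), s[3]='m' vs s[4]='m' (match)
Palindrome: Yes


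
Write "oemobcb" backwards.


Input string: 'oemobcb'
Operation: reverse character order
Original order: 'o' -> 'e' -> 'm' -> 'o' -> 'b' -> 'c' -> 'b'
Reversed order: 'b' -> 'c' -> 'b' -> 'o' -> 'm' -> 'e' -> 'o'
Result: bcbomeo


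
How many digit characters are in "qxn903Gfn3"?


Input string: 'qxn903Gfn3'
Operation: count digit characters (0-9)
Scan: 'q', 'x', 'n', '9'(digit), '0'(digit), '3'(digit), 'G', 'f', 'n', '3'(digit)
Digits found: 4
Result: 4


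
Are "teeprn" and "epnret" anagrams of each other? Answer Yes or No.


String 1: 'teeprn' -> sorted: 'eenprt'
String 2: 'epnret' -> sorted: 'eenprt'
Compare sorted forms: 'eenprt' == 'eenprt'
Anagram: Yes


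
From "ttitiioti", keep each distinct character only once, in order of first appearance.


Input: 'ttitiioti'
Operation: keep first occurrence of each character
Scan: s[0]='t' new -> keep; s[1]='t' seen -> skip; s[2]='i' new -> keep; s[3]='t' seen -> skip; s[4]='i' seen -> skip; s[5]='i' seen -> skip; s[6]='o' new -> keep; s[7]='t' seen -> skip; s[8]='i' seen -> skip
Result: tio


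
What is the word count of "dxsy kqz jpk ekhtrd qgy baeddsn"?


Input string: 'dxsy kqz jpk ekhtrd qgy baeddsn'
Operation: split by spaces
Words found: 'dxsy', 'kqz', 'jpk', 'ekhtrd', 'qgy', 'baeddsn'
Word count: 6


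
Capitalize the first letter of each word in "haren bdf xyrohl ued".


Input string: 'haren bdf xyrohl ued'
Operation: capitalize first letter of each word
Word transformations: 'haren'->'Haren', 'bdf'->'Bdf', 'xyrohl'->'Xyrohl', 'ued'->'Ued'
Result: Haren Bdf Xyrohl Ued


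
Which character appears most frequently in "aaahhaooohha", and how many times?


Input: 'aaahhaooohha'
Operation: tally each character
Counts: 'a':5, 'h':4, 'o':3
Maximum: 'a' appears 5 times


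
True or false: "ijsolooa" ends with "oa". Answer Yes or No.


Input string: 'ijsolooa'
Suffix to check: 'oa'
Last 2 characters of input: 'oa'
Match: True
Result: Yes


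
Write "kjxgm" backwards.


Input string: 'kjxgm'
Operation: reverse character order
Original order: 'k' -> 'j' -> 'x' -> 'g' -> 'm'
Reversed order: 'm' -> 'g' -> 'x' -> 'j' -> 'k'
Result: mgxjk


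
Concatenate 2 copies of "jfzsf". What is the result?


Input string: 'jfzsf'
Operation: repeat 2 times
Concatenation: 'jfzsf' + 'jfzsf'
Result: jfzsfjfzsf


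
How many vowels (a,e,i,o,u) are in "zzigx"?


Input string: 'zzigx'
Operation: count vowels (a, e, i, o, u)
Scan: s[0]='z', s[1]='z', s[2]='i' (vowel), s[3]='g', s[4]='x'
Vowels found: 1
Result: 1


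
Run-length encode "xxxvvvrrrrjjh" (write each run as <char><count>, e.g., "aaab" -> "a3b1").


Input: 'xxxvvvrrrrjjh'
Operation: identify consecutive runs
Runs: 'xxx' -> x3, 'vvv' -> v3, 'rrrr' -> r4, 'jj' -> j2, 'h' -> h1
Encoded: x3v3r4j2h1


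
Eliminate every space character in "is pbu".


Input string: 'is pbu'
Operation: remove all spaces
Words: 'is', 'pbu'
Join without spaces: ispbu


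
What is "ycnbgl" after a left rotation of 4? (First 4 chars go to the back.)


Input: 'ycnbgl', shift = 4
Operation: split at index 4 and swap parts
Front part s[0:4] = 'ycnb'
Back part s[4:] = 'gl'
Rotated = back + front = 'gl' + 'ycnb'
Result: glycnb


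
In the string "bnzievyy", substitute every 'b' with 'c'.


Input string: 'bnzievyy'
Operation: replace 'b' with 'c'
Positions of 'b': 0
After replacement: cnzievyy


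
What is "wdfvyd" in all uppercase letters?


Input string: 'wdfvyd'
Operation: convert each letter to uppercase
Mapping: 'w'->'W', 'd'->'D', 'f'->'F', 'v'->'V', 'y'->'Y', 'd'->'D'
Result: WDFVYD


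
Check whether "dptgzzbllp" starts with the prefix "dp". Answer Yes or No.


Input string: 'dptgzzbllp'
Prefix to check: 'dp'
First 2 characters of input: 'dp'
Match: True
Result: Yes


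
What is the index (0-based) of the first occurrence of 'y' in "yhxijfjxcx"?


Input string: 'yhxijfjxcx'
Target: 'y'
Scanning left to right: s[0]='y'
First match at index: 0


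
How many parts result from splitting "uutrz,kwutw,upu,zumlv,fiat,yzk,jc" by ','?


Input string: 'uutrz,kwutw,upu,zumlv,fiat,yzk,jc'
Delimiter: ','
Split result: 'uutrz', 'kwutw', 'upu', 'zumlv', 'fiat', 'yzk', 'jc'
Number of parts: 7


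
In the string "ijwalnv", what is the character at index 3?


Input string: 'ijwalnv'
Operation: get character at index 3
Index mapping: s[0]='i', s[1]='j', s[2]='w', s[3]='a'
Result: 'a'


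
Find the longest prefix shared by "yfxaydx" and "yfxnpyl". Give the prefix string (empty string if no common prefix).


String 1: 'yfxaydx'
String 2: 'yfxnpyl'
Compare position by position:
pos 0: 'y' vs 'y' match
pos 1: 'f' vs 'f' match
pos 2: 'x' vs 'x' match
pos 3: 'a' vs 'n' differ -> stop
Longest common prefix: "yfx" (length 3)


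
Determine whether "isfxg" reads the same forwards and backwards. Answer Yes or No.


Input string: 'isfxg'
Reversed: 'gxfsi'
Compare pairs: s[0]='i' vs s[4]='g' (mismatch), s[1]='s' vs s[3]='x' (mismatch)
Palindrome: No


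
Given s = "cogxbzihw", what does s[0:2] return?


Input string: 'cogxbzihw'
Operation: slice [0:2]
Extract characters: s[0]='c', s[1]='o'
Result: co


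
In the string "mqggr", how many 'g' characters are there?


Input string: 'mqggr'
Target character: 'g'
Scan each position: s[2]='g', s[3]='g'
Matches found at indices: 2, 3
Total: 2


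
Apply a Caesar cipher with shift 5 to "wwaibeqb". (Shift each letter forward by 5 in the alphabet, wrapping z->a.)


Input: 'wwaibeqb', shift = 5
Operation: for each letter, (position + 5) mod 26
Mapping: 'w'(22+5=27, 27 mod 26=1)->'b', 'w'(22+5=27, 27 mod 26=1)->'b', 'a'(0+5=5)->'f', 'i'(8+5=13)->'n', 'b'(1+5=6)->'g', 'e'(4+5=9)->'j', 'q'(16+5=21)->'v', 'b'(1+5=6)->'g'
Result: bbfngjvg


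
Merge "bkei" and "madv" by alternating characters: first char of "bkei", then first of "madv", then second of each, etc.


String 1: 'bkei'
String 2: 'madv'
Operation: alternate characters
Pairs: 'b'+'m', 'k'+'a', 'e'+'d', 'i'+'v'
Result: bmkaediv


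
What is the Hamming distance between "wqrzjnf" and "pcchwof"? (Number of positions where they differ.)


String 1: 'wqrzjnf'
String 2: 'pcchwof'
Compare each position: pos 0: 'w'!='p', pos 1: 'q'!='c', pos 2: 'r'!='c', pos 3: 'z'!='h', pos 4: 'j'!='w', pos 5: 'n'!='o', pos 6: 'f'=='f'
Differing positions: 6
Hamming distance: 6


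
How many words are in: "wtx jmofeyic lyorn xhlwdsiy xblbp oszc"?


Input string: 'wtx jmofeyic lyorn xhlwdsiy xblbp oszc'
Operation: split by spaces
Words found: 'wtx', 'jmofeyic', 'lyorn', 'xhlwdsiy', 'xblbp', 'oszc'
Word count: 6


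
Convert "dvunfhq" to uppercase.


Input string: 'dvunfhq'
Operation: convert each letter to uppercase
Mapping: 'd'->'D', 'v'->'V', 'u'->'U', 'n'->'N', 'f'->'F', 'h'->'H', 'q'->'Q'
Result: DVUNFHQ


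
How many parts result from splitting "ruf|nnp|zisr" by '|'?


Input string: 'ruf|nnp|zisr'
Delimiter: '|'
Split result: 'ruf', 'nnp', 'zisr'
Number of parts: 3


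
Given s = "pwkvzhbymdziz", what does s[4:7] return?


Input string: 'pwkvzhbymdziz'
Operation: slice [4:7]
Extract characters: s[4]='z', s[5]='h', s[6]='b'
Result: zhb


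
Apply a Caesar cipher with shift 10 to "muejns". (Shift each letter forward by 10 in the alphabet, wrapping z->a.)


Input: 'muejns', shift = 10
Operation: for each letter, (position + 10) mod 26
Mapping: 'm'(12+10=22)->'w', 'u'(20+10=30, 30 mod 26=4)->'e', 'e'(4+10=14)->'o', 'j'(9+10=19)->'t', 'n'(13+10=23)->'x', 's'(18+10=28, 28 mod 26=2)->'c'
Result: weotxc


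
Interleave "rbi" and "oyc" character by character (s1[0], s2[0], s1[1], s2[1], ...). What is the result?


String 1: 'rbi'
String 2: 'oyc'
Operation: alternate characters
Pairs: 'r'+'o', 'b'+'y', 'i'+'c'
Result: robyic


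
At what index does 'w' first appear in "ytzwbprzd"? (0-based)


Input string: 'ytzwbprzd'
Target: 'w'
Scanning left to right: s[0]='y', s[1]='t', s[2]='z', s[3]='w'
First match at index: 3


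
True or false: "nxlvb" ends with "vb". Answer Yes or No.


Input string: 'nxlvb'
Suffix to check: 'vb'
Last 2 characters of input: 'vb'
Match: True
Result: Yes


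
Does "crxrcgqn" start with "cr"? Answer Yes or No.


Input string: 'crxrcgqn'
Prefix to check: 'cr'
First 2 characters of input: 'cr'
Match: True
Result: Yes


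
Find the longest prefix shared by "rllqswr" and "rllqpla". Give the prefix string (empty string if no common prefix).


String 1: 'rllqswr'
String 2: 'rllqpla'
Compare position by position:
pos 0: 'r' vs 'r' match
pos 1: 'l' vs 'l' match
pos 2: 'l' vs 'l' match
pos 3: 'q' vs 'q' match
pos 4: 's' vs 'p' differ -> stop
Longest common prefix: "rllq" (length 4)


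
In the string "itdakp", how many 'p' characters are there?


Input string: 'itdakp'
Target character: 'p'
Scan each position: s[5]='p'
Matches found at indices: 5
Total: 1


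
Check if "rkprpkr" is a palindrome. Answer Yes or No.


Input string: 'rkprpkr'
Reversed: 'rkprpkr'
Compare pairs: s[0]='r' vs s[6]='r' (match), s[1]='k' vs s[5]='k' (match), s[2]='p' vs s[4]='p' (match)
Palindrome: Yes


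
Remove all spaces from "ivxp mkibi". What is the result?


Input string: 'ivxp mkibi'
Operation: remove all spaces
Words: 'ivxp', 'mkibi'
Join without spaces: ivxpmkibi


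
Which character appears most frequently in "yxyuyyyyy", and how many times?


Input: 'yxyuyyyyy'
Operation: tally each character
Counts: 'u':1, 'x':1, 'y':7
Maximum: 'y' appears 7 times


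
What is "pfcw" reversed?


Input string: 'pfcw'
Operation: reverse character order
Original order: 'p' -> 'f' -> 'c' -> 'w'
Reversed order: 'w' -> 'c' -> 'f' -> 'p'
Result: wcfp


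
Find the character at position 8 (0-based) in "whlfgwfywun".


Input string: 'whlfgwfywun'
Operation: get character at index 8
Index mapping: s[0]='w', s[1]='h', s[2]='l', s[3]='f', s[4]='g', s[5]='w', s[6]='f', s[7]='y', s[8]='w'
Result: 'w'


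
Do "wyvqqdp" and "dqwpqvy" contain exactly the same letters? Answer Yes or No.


String 1: 'wyvqqdp' -> sorted: 'dpqqvwy'
String 2: 'dqwpqvy' -> sorted: 'dpqqvwy'
Compare sorted forms: 'dpqqvwy' == 'dpqqvwy'
Anagram: Yes


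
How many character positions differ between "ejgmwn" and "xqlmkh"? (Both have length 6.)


String 1: 'ejgmwn'
String 2: 'xqlmkh'
Compare each position: pos 0: 'e'!='x', pos 1: 'j'!='q', pos 2: 'g'!='l', pos 3: 'm'=='m', pos 4: 'w'!='k', pos 5: 'n'!='h'
Differing positions: 5
Hamming distance: 5


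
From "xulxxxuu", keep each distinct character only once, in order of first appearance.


Input: 'xulxxxuu'
Operation: keep first occurrence of each character
Scan: s[0]='x' new -> keep; s[1]='u' new -> keep; s[2]='l' new -> keep; s[3]='x' seen -> skip; s[4]='x' seen -> skip; s[5]='x' seen -> skip; s[6]='u' seen -> skip; s[7]='u' seen -> skip
Result: xul


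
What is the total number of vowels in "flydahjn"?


Input string: 'flydahjn'
Operation: count vowels (a, e, i, o, u)
Scan: s[0]='f', s[1]='l', s[2]='y', s[3]='d', s[4]='a' (vowel), s[5]='h', s[6]='j', s[7]='n'
Vowels found: 1
Result: 1


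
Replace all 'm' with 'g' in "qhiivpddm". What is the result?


Input string: 'qhiivpddm'
Operation: replace 'm' with 'g'
Positions of 'm': 8
After replacement: qhiivpddg


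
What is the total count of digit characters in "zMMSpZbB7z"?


Input string: 'zMMSpZbB7z'
Operation: count digit characters (0-9)
Scan: 'z', 'M', 'M', 'S', 'p', 'Z', 'b', 'B', '7'(digit), 'z'
Digits found: 1
Result: 1


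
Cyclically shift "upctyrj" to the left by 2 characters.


Input: 'upctyrj', shift = 2
Operation: split at index 2 and swap parts
Front part s[0:2] = 'up'
Back part s[2:] = 'ctyrj'
Rotated = back + front = 'ctyrj' + 'up'
Result: ctyrjup


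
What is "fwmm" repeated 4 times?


Input string: 'fwmm'
Operation: repeat 4 times
Concatenation: 'fwmm' + 'fwmm' + 'fwmm' + 'fwmm'
Result: fwmmfwmmfwmmfwmm


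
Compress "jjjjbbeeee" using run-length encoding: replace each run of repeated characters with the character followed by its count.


Input: 'jjjjbbeeee'
Operation: identify consecutive runs
Runs: 'jjjj' -> j4, 'bb' -> b2, 'eeee' -> e4
Encoded: j4b2e4


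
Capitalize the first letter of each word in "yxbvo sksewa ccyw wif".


Input string: 'yxbvo sksewa ccyw wif'
Operation: capitalize first letter of each word
Word transformations: 'yxbvo'->'Yxbvo', 'sksewa'->'Sksewa', 'ccyw'->'Ccyw', 'wif'->'Wif'
Result: Yxbvo Sksewa Ccyw Wif


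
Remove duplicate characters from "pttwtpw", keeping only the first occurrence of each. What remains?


Input: 'pttwtpw'
Operation: keep first occurrence of each character
Scan: s[0]='p' new -> keep; s[1]='t' new -> keep; s[2]='t' seen -> skip; s[3]='w' new -> keep; s[4]='t' seen -> skip; s[5]='p' seen -> skip; s[6]='w' seen -> skip
Result: ptw


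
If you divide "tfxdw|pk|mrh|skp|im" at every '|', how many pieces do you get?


Input string: 'tfxdw|pk|mrh|skp|im'
Delimiter: '|'
Split result: 'tfxdw', 'pk', 'mrh', 'skp', 'im'
Number of parts: 5


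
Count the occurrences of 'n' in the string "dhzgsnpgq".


Input string: 'dhzgsnpgq'
Target character: 'n'
Scan each position: s[5]='n'
Matches found at indices: 5
Total: 1


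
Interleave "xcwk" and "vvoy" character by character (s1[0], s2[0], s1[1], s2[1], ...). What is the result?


String 1: 'xcwk'
String 2: 'vvoy'
Operation: alternate characters
Pairs: 'x'+'v', 'c'+'v', 'w'+'o', 'k'+'y'
Result: xvcvwoky


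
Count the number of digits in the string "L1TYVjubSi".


Input string: 'L1TYVjubSi'
Operation: count digit characters (0-9)
Scan: 'L', '1'(digit), 'T', 'Y', 'V', 'j', 'u', 'b', 'S', 'i'
Digits found: 1
Result: 1


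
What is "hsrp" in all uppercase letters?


Input string: 'hsrp'
Operation: convert each letter to uppercase
Mapping: 'h'->'H', 's'->'S', 'r'->'R', 'p'->'P'
Result: HSRP


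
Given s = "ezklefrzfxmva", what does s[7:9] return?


Input string: 'ezklefrzfxmva'
Operation: slice [7:9]
Extract characters: s[7]='z', s[8]='f'
Result: zf


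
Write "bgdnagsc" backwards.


Input string: 'bgdnagsc'
Operation: reverse character order
Original order: 'b' -> 'g' -> 'd' -> 'n' -> 'a' -> 'g' -> 's' -> 'c'
Reversed order: 'c' -> 's' -> 'g' -> 'a' -> 'n' -> 'd' -> 'g' -> 'b'
Result: csgandgb


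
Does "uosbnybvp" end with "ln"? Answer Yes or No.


Input string: 'uosbnybvp'
Suffix to check: 'ln'
Last 2 characters of input: 'vp'
Match: False
Result: No


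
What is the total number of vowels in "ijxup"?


Input string: 'ijxup'
Operation: count vowels (a, e, i, o, u)
Scan: s[0]='i' (vowel), s[1]='j', s[2]='x', s[3]='u' (vowel), s[4]='p'
Vowels found: 2
Result: 2


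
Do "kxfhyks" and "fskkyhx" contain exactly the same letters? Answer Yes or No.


String 1: 'kxfhyks' -> sorted: 'fhkksxy'
String 2: 'fskkyhx' -> sorted: 'fhkksxy'
Compare sorted forms: 'fhkksxy' == 'fhkksxy'
Anagram: Yes


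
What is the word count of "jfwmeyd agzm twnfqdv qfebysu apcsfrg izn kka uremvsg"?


Input string: 'jfwmeyd agzm twnfqdv qfebysu apcsfrg izn kka uremvsg'
Operation: split by spaces
Words found: 'jfwmeyd', 'agzm', 'twnfqdv', 'qfebysu', 'apcsfrg', 'izn', 'kka', 'uremvsg'
Word count: 8


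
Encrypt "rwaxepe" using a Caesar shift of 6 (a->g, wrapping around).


Input: 'rwaxepe', shift = 6
Operation: for each letter, (position + 6) mod 26
Mapping: 'r'(17+6=23)->'x', 'w'(22+6=28, 28 mod 26=2)->'c', 'a'(0+6=6)->'g', 'x'(23+6=29, 29 mod 26=3)->'d', 'e'(4+6=10)->'k', 'p'(15+6=21)->'v', 'e'(4+6=10)->'k'
Result: xcgdkvk


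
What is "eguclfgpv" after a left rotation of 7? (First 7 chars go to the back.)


Input: 'eguclfgpv', shift = 7
Operation: split at index 7 and swap parts
Front part s[0:7] = 'eguclfg'
Back part s[7:] = 'pv'
Rotated = back + front = 'pv' + 'eguclfg'
Result: pveguclfg


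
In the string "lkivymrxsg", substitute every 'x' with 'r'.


Input string: 'lkivymrxsg'
Operation: replace 'x' with 'r'
Positions of 'x': 7
After replacement: lkivymrrsg


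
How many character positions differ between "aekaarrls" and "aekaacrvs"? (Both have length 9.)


String 1: 'aekaarrls'
String 2: 'aekaacrvs'
Compare each position: pos 0: 'a'=='a', pos 1: 'e'=='e', pos 2: 'k'=='k', pos 3: 'a'=='a', pos 4: 'a'=='a', pos 5: 'r'!='c', pos 6: 'r'=='r', pos 7: 'l'!='v', pos 8: 's'=='s'
Differing positions: 2
Hamming distance: 2


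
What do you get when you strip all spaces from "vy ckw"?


Input string: 'vy ckw'
Operation: remove all spaces
Words: 'vy', 'ckw'
Join without spaces: vyckw


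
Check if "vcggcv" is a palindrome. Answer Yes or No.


Input string: 'vcggcv'
Reversed: 'vcggcv'
Compare pairs: s[0]='v' vs s[5]='v' (match), s[1]='c' vs s[4]='c' (match), s[2]='g' vs s[3]='g' (match)
Palindrome: Yes


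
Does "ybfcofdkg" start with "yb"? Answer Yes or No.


Input string: 'ybfcofdkg'
Prefix to check: 'yb'
First 2 characters of input: 'yb'
Match: True
Result: Yes


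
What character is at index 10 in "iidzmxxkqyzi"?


Input string: 'iidzmxxkqyzi'
Operation: get character at index 10
Index mapping: s[0]='i', s[1]='i', s[2]='d', s[3]='z', s[4]='m', s[5]='x', s[6]='x', s[7]='k', s[8]='q', s[9]='y', s[10]='z'
Result: 'z'


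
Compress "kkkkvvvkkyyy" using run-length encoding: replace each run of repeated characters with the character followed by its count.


Input: 'kkkkvvvkkyyy'
Operation: identify consecutive runs
Runs: 'kkkk' -> k4, 'vvv' -> v3, 'kk' -> k2, 'yyy' -> y3
Encoded: k4v3k2y3


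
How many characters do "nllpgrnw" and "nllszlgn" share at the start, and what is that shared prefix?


String 1: 'nllpgrnw'
String 2: 'nllszlgn'
Compare position by position:
pos 0: 'n' vs 'n' match
pos 1: 'l' vs 'l' match
pos 2: 'l' vs 'l' match
pos 3: 'p' vs 's' differ -> stop
Longest common prefix: "nll" (length 3)


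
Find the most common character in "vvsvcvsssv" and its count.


Input: 'vvsvcvsssv'
Operation: tally each character
Counts: 'c':1, 's':4, 'v':5
Maximum: 'v' appears 5 times


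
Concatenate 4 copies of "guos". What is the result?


Input string: 'guos'
Operation: repeat 4 times
Concatenation: 'guos' + 'guos' + 'guos' + 'guos'
Result: guosguosguosguos


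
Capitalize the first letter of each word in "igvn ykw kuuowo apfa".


Input string: 'igvn ykw kuuowo apfa'
Operation: capitalize first letter of each word
Word transformations: 'igvn'->'Igvn', 'ykw'->'Ykw', 'kuuowo'->'Kuuowo', 'apfa'->'Apfa'
Result: Igvn Ykw Kuuowo Apfa


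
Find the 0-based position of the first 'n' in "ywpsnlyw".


Input string: 'ywpsnlyw'
Target: 'n'
Scanning left to right: s[0]='y', s[1]='w', s[2]='p', s[3]='s', s[4]='n'
First match at index: 4


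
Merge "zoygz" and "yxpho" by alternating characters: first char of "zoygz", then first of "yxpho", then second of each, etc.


String 1: 'zoygz'
String 2: 'yxpho'
Operation: alternate characters
Pairs: 'z'+'y', 'o'+'x', 'y'+'p', 'g'+'h', 'z'+'o'
Result: zyoxypghzo


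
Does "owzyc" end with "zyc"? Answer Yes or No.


Input string: 'owzyc'
Suffix to check: 'zyc'
Last 3 characters of input: 'zyc'
Match: True
Result: Yes


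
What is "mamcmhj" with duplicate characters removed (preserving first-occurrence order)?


Input: 'mamcmhj'
Operation: keep first occurrence of each character
Scan: s[0]='m' new -> keep; s[1]='a' new -> keep; s[2]='m' seen -> skip; s[3]='c' new -> keep; s[4]='m' seen -> skip; s[5]='h' new -> keep; s[6]='j' new -> keep
Result: machj


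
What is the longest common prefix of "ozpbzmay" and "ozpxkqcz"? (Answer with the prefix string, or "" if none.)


String 1: 'ozpbzmay'
String 2: 'ozpxkqcz'
Compare position by position:
pos 0: 'o' vs 'o' match
pos 1: 'z' vs 'z' match
pos 2: 'p' vs 'p' match
pos 3: 'b' vs 'x' differ -> stop
Longest common prefix: "ozp" (length 3)


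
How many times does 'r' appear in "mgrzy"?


Input string: 'mgrzy'
Target character: 'r'
Scan each position: s[2]='r'
Matches found at indices: 2
Total: 1


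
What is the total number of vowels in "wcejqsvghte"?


Input string: 'wcejqsvghte'
Operation: count vowels (a, e, i, o, u)
Scan: s[0]='w', s[1]='c', s[2]='e' (vowel), s[3]='j', s[4]='q', s[5]='s', s[6]='v', s[7]='g', s[8]='h', s[9]='t', s[10]='e' (vowel)
Vowels found: 2
Result: 2


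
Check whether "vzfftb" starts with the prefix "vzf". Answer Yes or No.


Input string: 'vzfftb'
Prefix to check: 'vzf'
First 3 characters of input: 'vzf'
Match: True
Result: Yes


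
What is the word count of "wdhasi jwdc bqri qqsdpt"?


Input string: 'wdhasi jwdc bqri qqsdpt'
Operation: split by spaces
Words found: 'wdhasi', 'jwdc', 'bqri', 'qqsdpt'
Word count: 4


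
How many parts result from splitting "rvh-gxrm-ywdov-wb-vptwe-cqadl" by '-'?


Input string: 'rvh-gxrm-ywdov-wb-vptwe-cqadl'
Delimiter: '-'
Split result: 'rvh', 'gxrm', 'ywdov', 'wb', 'vptwe', 'cqadl'
Number of parts: 6


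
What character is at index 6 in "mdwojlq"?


Input string: 'mdwojlq'
Operation: get character at index 6
Index mapping: s[0]='m', s[1]='d', s[2]='w', s[3]='o', s[4]='j', s[5]='l', s[6]='q'
Result: 'q'


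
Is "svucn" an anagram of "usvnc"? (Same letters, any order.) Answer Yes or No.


String 1: 'usvnc' -> sorted: 'cnsuv'
String 2: 'svucn' -> sorted: 'cnsuv'
Compare sorted forms: 'cnsuv' == 'cnsuv'
Anagram: Yes


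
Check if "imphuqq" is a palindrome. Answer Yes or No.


Input string: 'imphuqq'
Reversed: 'qquhpmi'
Compare pairs: s[0]='i' vs s[6]='q' (mismatch), s[1]='m' vs s[5]='q' (mismatch), s[2]='p' vs s[4]='u' (mismatch)
Palindrome: No


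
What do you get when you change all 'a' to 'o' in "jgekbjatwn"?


Input string: 'jgekbjatwn'
Operation: replace 'a' with 'o'
Positions of 'a': 6
After replacement: jgekbjotwn


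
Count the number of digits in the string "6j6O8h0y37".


Input string: '6j6O8h0y37'
Operation: count digit characters (0-9)
Scan: '6'(digit), 'j', '6'(digit), 'O', '8'(digit), 'h', '0'(digit), 'y', '3'(digit), '7'(digit)
Digits found: 6
Result: 6


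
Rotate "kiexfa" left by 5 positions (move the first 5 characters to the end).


Input: 'kiexfa', shift = 5
Operation: split at index 5 and swap parts
Front part s[0:5] = 'kiexf'
Back part s[5:] = 'a'
Rotated = back + front = 'a' + 'kiexf'
Result: akiexf


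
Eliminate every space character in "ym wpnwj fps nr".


Input string: 'ym wpnwj fps nr'
Operation: remove all spaces
Words: 'ym', 'wpnwj', 'fps', 'nr'
Join without spaces: ymwpnwjfpsnr


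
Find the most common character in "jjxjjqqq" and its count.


Input: 'jjxjjqqq'
Operation: tally each character
Counts: 'j':4, 'q':3, 'x':1
Maximum: 'j' appears 4 times


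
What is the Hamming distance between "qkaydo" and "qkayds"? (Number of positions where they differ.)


String 1: 'qkaydo'
String 2: 'qkayds'
Compare each position: pos 0: 'q'=='q', pos 1: 'k'=='k', pos 2: 'a'=='a', pos 3: 'y'=='y', pos 4: 'd'=='d', pos 5: 'o'!='s'
Differing positions: 1
Hamming distance: 1


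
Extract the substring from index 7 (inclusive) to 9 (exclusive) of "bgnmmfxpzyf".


Input string: 'bgnmmfxpzyf'
Operation: slice [7:9]
Extract characters: s[7]='p', s[8]='z'
Result: pz


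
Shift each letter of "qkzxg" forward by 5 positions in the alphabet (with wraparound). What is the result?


Input: 'qkzxg', shift = 5
Operation: for each letter, (position + 5) mod 26
Mapping: 'q'(16+5=21)->'v', 'k'(10+5=15)->'p', 'z'(25+5=30, 30 mod 26=4)->'e', 'x'(23+5=28, 28 mod 26=2)->'c', 'g'(6+5=11)->'l'
Result: vpecl


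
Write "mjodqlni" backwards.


Input string: 'mjodqlni'
Operation: reverse character order
Original order: 'm' -> 'j' -> 'o' -> 'd' -> 'q' -> 'l' -> 'n' -> 'i'
Reversed order: 'i' -> 'n' -> 'l' -> 'q' -> 'd' -> 'o' -> 'j' -> 'm'
Result: inlqdojm


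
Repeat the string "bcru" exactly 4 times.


Input string: 'bcru'
Operation: repeat 4 times
Concatenation: 'bcru' + 'bcru' + 'bcru' + 'bcru'
Result: bcrubcrubcrubcru


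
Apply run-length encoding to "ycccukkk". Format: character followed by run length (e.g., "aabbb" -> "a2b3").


Input: 'ycccukkk'
Operation: identify consecutive runs
Runs: 'y' -> y1, 'ccc' -> c3, 'u' -> u1, 'kkk' -> k3
Encoded: y1c3u1k3


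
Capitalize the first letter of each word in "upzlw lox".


Input string: 'upzlw lox'
Operation: capitalize first letter of each word
Word transformations: 'upzlw'->'Upzlw', 'lox'->'Lox'
Result: Upzlw Lox


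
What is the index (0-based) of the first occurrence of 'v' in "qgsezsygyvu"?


Input string: 'qgsezsygyvu'
Target: 'v'
Scanning left to right: s[0]='q', s[1]='g', s[2]='s', s[3]='e', s[4]='z', s[5]='s', s[6]='y', s[7]='g', s[8]='y', s[9]='v'
First match at index: 9


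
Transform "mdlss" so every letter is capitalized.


Input string: 'mdlss'
Operation: convert each letter to uppercase
Mapping: 'm'->'M', 'd'->'D', 'l'->'L', 's'->'S', 's'->'S'
Result: MDLSS


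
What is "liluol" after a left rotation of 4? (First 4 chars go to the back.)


Input: 'liluol', shift = 4
Operation: split at index 4 and swap parts
Front part s[0:4] = 'lilu'
Back part s[4:] = 'ol'
Rotated = back + front = 'ol' + 'lilu'
Result: ollilu


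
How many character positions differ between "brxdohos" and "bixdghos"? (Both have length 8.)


String 1: 'brxdohos'
String 2: 'bixdghos'
Compare each position: pos 0: 'b'=='b', pos 1: 'r'!='i', pos 2: 'x'=='x', pos 3: 'd'=='d', pos 4: 'o'!='g', pos 5: 'h'=='h', pos 6: 'o'=='o', pos 7: 's'=='s'
Differing positions: 2
Hamming distance: 2


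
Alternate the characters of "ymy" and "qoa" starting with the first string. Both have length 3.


String 1: 'ymy'
String 2: 'qoa'
Operation: alternate characters
Pairs: 'y'+'q', 'm'+'o', 'y'+'a'
Result: yqmoya


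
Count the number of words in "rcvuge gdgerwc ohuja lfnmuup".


Input string: 'rcvuge gdgerwc ohuja lfnmuup'
Operation: split by spaces
Words found: 'rcvuge', 'gdgerwc', 'ohuja', 'lfnmuup'
Word count: 4


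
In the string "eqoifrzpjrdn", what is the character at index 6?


Input string: 'eqoifrzpjrdn'
Operation: get character at index 6
Index mapping: s[0]='e', s[1]='q', s[2]='o', s[3]='i', s[4]='f', s[5]='r', s[6]='z'
Result: 'z'


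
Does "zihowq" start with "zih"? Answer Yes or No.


Input string: 'zihowq'
Prefix to check: 'zih'
First 3 characters of input: 'zih'
Match: True
Result: Yes


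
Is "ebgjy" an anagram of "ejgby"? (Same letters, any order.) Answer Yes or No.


String 1: 'ejgby' -> sorted: 'begjy'
String 2: 'ebgjy' -> sorted: 'begjy'
Compare sorted forms: 'begjy' == 'begjy'
Anagram: Yes


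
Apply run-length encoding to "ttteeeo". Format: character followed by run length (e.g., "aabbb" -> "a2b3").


Input: 'ttteeeo'
Operation: identify consecutive runs
Runs: 'ttt' -> t3, 'eee' -> e3, 'o' -> o1
Encoded: t3e3o1


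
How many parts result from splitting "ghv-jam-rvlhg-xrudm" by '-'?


Input string: 'ghv-jam-rvlhg-xrudm'
Delimiter: '-'
Split result: 'ghv', 'jam', 'rvlhg', 'xrudm'
Number of parts: 4


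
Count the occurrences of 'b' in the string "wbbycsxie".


Input string: 'wbbycsxie'
Target character: 'b'
Scan each position: s[1]='b', s[2]='b'
Matches found at indices: 1, 2
Total: 2


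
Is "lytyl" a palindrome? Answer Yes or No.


Input string: 'lytyl'
Reversed: 'lytyl'
Compare pairs: s[0]='l' vs s[4]='l' (match), s[1]='y' vs s[3]='y' (match)
Palindrome: Yes


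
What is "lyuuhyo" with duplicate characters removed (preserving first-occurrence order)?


Input: 'lyuuhyo'
Operation: keep first occurrence of each character
Scan: s[0]='l' new -> keep; s[1]='y' new -> keep; s[2]='u' new -> keep; s[3]='u' seen -> skip; s[4]='h' new -> keep; s[5]='y' seen -> skip; s[6]='o' new -> keep
Result: lyuho
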